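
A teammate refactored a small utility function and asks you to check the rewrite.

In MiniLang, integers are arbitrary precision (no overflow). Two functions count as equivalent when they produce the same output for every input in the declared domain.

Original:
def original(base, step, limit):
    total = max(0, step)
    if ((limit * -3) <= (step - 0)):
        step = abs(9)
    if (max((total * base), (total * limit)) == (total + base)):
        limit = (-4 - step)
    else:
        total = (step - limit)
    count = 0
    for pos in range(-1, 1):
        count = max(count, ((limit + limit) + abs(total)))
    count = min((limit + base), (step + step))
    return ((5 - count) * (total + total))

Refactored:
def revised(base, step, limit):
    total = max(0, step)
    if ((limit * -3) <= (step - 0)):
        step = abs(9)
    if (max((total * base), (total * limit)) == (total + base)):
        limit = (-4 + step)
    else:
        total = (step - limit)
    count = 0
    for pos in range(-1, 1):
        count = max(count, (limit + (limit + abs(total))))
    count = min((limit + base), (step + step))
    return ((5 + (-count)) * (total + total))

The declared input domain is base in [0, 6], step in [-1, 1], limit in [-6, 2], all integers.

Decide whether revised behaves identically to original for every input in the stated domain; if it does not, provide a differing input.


There is a counterexample at base=0, step=1, limit=1: 36 on one side, 0 on the other.
original: total=1, then ((limit * -3) <= (step - 0)) is true, then step=9, then (max((total * base), (total * limit)) == (total + base)) is true, then limit=-13, then count=0, then (pos=-1), then count=0, then (pos=0), then count=0, then count=-13, then returns 36
revised: total=1, then ((limit * -3) <= (step - 0)) is true, then step=9, then (max((total * base), (total * limit)) == (total + base)) is true, then limit=5, then count=0, then (pos=-1), then count=11, then (pos=0), then count=11, then count=5, then returns 0
verdict: not equivalent; witness: base=0, step=1, limit=1


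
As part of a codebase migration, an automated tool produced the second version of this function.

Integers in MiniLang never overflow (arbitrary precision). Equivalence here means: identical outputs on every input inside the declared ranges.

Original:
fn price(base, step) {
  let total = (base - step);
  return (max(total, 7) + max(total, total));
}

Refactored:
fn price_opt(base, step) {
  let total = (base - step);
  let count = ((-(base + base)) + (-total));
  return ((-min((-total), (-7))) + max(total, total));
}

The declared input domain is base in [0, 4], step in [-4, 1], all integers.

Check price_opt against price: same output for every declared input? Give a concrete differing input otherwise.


Comparing the listings, the differences include: arithmetic usage differs, statement counts differ, local variable names differ, min/max/abs usage differs.
One worked example (base=4, step=1) — price: total = 3; return 10; price_opt: total = 3; count = -11; return 10; agreement on 10.
Across all 30 domain points the two functions coincide.
verdict: equivalent


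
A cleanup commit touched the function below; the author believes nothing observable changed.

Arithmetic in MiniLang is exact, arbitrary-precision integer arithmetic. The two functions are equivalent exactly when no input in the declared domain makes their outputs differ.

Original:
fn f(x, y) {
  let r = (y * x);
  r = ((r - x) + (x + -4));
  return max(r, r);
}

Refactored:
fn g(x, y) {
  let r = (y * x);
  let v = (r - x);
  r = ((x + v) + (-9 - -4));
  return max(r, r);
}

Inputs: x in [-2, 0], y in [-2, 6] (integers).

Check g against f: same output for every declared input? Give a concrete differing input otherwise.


Take x=-2, y=-2.
f: r := 4 | r := 0 | result 0
g: r := 4 | v := 6 | r := -1 | result -1
0 vs -1 — the two versions disagree here.
verdict: not equivalent; witness: x=-2, y=-2


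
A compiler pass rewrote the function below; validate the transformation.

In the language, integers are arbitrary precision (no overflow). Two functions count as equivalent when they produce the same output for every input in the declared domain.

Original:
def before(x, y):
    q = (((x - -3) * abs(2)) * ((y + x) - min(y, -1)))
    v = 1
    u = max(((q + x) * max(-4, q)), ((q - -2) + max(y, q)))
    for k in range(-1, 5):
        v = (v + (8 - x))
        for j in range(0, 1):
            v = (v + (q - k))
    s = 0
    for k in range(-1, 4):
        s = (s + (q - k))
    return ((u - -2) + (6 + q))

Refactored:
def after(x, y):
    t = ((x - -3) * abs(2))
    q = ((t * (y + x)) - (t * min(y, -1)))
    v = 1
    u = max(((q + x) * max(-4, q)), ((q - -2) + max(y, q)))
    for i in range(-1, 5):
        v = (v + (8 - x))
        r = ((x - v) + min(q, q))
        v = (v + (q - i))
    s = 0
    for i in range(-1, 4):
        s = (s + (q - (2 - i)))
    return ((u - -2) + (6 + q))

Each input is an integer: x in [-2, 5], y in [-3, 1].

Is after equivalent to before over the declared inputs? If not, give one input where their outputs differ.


Behavior is preserved: although min/max/abs usage differs, arithmetic usage differs, local variable names differ, constant usage differs, statement counts differ, loop structure differs, the outputs never diverge.
As a probe, take x=4, y=0: before runs q=70, then v=1, then u=5180, then (k=-1), then v=5, then (j=0), then v=76, then (k=0), then v=80, then (j=0), then v=150, then (k=1), then v=154, then (j=0), then v=223, then (k=2), then v=227, then (j=0), then v=295, then (k=3), then v=299, then (j=0), then v=366, then (k=4), then v=370, then (j=0), then v=436, then s=0, then (k=-1), then s=71, then (k=0), then s=141, then (k=1), then s=210, then (k=2), then s=278, then (k=3), then s=345, then returns 5258; after runs t=14, then q=70, then v=1, then u=5180, then (i=-1), then v=5, then r=69, then v=76, then (i=0), then v=80, then r=-6, then v=150, then (i=1), then v=154, then r=-80, then v=223, then (i=2), then v=227, then r=-153, then v=295, then (i=3), then v=299, then r=-225, then v=366, then (i=4), then v=370, then r=-296, then v=436, then s=0, then (i=-1), then s=67, then (i=0), then s=135, then (i=1), then s=204, then (i=2), then s=274, then (i=3), then s=345, then returns 5258; both end at 5258.
An exhaustive pass over the 40 declared inputs shows identical outputs.
verdict: equivalent


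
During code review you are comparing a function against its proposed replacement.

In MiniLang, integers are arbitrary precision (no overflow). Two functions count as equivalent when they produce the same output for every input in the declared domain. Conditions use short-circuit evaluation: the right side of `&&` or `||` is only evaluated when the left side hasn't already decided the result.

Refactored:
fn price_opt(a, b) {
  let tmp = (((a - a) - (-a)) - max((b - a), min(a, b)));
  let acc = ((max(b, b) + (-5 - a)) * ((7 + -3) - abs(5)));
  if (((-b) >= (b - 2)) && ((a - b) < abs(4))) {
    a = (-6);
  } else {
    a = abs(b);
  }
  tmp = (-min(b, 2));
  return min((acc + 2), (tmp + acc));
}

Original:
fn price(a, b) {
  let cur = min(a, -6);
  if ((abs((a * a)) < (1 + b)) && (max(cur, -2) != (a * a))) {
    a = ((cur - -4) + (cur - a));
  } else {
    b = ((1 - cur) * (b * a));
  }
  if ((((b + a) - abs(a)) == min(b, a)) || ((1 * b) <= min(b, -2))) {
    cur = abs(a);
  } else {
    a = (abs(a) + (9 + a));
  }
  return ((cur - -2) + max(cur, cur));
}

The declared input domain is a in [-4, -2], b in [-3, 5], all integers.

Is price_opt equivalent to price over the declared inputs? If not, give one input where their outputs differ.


Not equivalent: a=-4, b=-3 separates them (-10 vs 6).
price: cur=-6, then ((abs((a * a)) < (1 + b)) && (max(cur, -2) != (a * a))) is false, then b=84, then ((((b + a) - abs(a)) == min(b, a)) || ((1 * b) <= min(b, -2))) is false, then a=9, then returns -10
price_opt: tmp=-5, then acc=4, then (((-b) >= (b - 2)) && ((a - b) < abs(4))) is true, then a=-6, then tmp=3, then returns 6
verdict: not equivalent; witness: a=-4, b=-3


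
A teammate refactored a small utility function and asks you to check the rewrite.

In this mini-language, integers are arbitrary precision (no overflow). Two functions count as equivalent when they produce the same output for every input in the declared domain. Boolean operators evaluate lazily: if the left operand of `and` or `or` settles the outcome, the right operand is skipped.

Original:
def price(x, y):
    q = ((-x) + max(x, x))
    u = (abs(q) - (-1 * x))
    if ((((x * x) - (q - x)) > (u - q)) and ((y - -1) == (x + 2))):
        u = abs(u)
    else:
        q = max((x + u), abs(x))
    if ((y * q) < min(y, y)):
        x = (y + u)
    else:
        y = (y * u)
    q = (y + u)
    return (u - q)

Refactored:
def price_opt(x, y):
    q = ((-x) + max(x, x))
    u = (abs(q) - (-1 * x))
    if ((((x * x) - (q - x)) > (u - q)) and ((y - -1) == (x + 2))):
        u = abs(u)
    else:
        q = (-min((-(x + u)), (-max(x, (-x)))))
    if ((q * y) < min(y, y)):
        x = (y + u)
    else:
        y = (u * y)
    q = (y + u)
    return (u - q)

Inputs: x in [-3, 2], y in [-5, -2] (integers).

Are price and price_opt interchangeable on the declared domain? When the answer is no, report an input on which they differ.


The two are interchangeable: min/max/abs usage differs, and every declared input agrees.
Tracing x=1, y=-4: price: q := 0 | u := 1 | ((((x * x) - (q - x)) > (u - q)) and ((y - -1) == (x + 2))): false | q := 2 | ((y * q) < min(y, y)): true | x := -3 | q := -3 | result 4 | price_opt: q := 0 | u := 1 | ((((x * x) - (q - x)) > (u - q)) and ((y - -1) == (x + 2))): false | q := 2 | ((q * y) < min(y, y)): true | x := -3 | q := -3 | result 4 — matching result 4.
Every one of the 24 inputs gives matching results.
verdict: equivalent


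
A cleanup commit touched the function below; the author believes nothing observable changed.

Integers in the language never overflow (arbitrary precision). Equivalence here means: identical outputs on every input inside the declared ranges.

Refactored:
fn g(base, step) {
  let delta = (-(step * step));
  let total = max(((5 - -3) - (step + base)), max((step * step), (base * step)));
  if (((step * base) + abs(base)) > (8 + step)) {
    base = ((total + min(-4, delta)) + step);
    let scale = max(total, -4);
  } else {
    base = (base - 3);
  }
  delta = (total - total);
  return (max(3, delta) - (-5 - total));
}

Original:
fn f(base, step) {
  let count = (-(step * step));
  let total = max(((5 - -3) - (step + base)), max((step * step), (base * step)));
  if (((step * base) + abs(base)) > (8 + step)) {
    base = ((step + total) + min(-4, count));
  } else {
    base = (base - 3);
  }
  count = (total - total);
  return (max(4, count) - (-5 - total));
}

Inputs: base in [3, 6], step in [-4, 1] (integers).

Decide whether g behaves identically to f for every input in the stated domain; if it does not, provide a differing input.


Try base=3, step=-4.
f: count = -16; total = 16; (((step * base) + abs(base)) > (8 + step)) -> false; base = 0; count = 0; return 25
g: delta = -16; total = 16; (((step * base) + abs(base)) > (8 + step)) -> false; base = 0; delta = 0; return 24
25 and 24 differ, so these are not the same function on this domain.
verdict: not equivalent; witness: base=3, step=-4


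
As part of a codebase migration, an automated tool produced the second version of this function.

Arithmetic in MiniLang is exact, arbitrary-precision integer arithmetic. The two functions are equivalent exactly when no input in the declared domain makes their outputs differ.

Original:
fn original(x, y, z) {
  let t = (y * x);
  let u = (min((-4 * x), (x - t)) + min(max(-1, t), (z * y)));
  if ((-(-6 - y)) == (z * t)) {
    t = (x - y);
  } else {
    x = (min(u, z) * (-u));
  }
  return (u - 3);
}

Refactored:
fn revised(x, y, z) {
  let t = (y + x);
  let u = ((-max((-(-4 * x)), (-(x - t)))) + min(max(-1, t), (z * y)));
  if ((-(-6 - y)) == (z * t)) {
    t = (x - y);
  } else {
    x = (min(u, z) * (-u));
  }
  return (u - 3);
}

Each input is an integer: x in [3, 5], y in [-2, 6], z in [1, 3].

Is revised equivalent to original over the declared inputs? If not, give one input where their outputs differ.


Try x=3, y=2, z=3.
original: t = 6; u = -6; ((-(-6 - y)) == (z * t)) -> false; x = -36; return -9
revised: t = 5; u = -7; ((-(-6 - y)) == (z * t)) -> false; x = -49; return -10
-9 vs -10 — the two versions disagree here.
verdict: not equivalent; witness: x=3, y=2, z=3


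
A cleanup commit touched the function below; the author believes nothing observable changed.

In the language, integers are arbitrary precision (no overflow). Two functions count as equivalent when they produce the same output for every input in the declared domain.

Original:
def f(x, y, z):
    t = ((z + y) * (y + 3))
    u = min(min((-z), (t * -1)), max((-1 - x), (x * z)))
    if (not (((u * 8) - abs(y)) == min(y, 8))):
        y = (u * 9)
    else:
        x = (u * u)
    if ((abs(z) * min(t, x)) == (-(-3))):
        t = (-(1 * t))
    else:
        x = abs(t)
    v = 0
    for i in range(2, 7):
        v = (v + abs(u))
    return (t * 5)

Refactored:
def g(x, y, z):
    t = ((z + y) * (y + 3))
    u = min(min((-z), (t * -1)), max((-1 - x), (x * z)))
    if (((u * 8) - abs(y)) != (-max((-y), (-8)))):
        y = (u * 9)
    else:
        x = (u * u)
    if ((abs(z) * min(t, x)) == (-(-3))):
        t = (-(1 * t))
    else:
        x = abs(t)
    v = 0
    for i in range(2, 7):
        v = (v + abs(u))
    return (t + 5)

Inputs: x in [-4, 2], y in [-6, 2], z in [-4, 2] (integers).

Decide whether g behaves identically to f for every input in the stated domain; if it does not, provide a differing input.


Evaluate both at x=-4, y=-6, z=-4.
f: t := 30 | u := -30 | (not (((u * 8) - abs(y)) == min(y, 8))): true | y := -270 | ((abs(z) * min(t, x)) == (-(-3))): false | x := 30 | v := 0 | iter i=2: | v := 30 | iter i=3: | v := 60 | iter i=4: | v := 90 | iter i=5: | v := 120 | iter i=6: | v := 150 | result 150
g: t := 30 | u := -30 | (((u * 8) - abs(y)) != (-max((-y), (-8)))): true | y := -270 | ((abs(z) * min(t, x)) == (-(-3))): false | x := 30 | v := 0 | iter i=2: | v := 30 | iter i=3: | v := 60 | iter i=4: | v := 90 | iter i=5: | v := 120 | iter i=6: | v := 150 | result 35
150 != 35, so the rewrite changes behavior.
verdict: not equivalent; witness: x=-4, y=-6, z=-4


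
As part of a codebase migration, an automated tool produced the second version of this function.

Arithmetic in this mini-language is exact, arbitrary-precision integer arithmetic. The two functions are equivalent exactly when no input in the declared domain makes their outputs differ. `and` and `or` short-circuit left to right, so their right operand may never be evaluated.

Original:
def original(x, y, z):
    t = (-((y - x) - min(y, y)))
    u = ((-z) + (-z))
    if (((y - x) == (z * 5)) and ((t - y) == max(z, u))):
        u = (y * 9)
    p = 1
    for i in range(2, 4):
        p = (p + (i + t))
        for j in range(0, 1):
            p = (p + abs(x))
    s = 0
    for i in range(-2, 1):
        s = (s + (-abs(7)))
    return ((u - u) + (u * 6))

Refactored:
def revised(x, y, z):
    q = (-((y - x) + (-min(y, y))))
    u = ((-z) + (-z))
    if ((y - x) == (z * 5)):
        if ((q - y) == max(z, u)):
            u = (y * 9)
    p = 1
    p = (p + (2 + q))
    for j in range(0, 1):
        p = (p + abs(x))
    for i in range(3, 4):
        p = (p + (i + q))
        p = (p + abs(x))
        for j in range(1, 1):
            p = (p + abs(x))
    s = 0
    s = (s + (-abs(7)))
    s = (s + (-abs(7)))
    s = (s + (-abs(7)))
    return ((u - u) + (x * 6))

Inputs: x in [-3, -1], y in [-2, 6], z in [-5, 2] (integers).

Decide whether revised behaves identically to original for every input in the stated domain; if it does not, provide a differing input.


These are not equivalent — on x=-3, y=-2, z=-5 the outputs split (60 vs -18).
original: t becomes -3; next u becomes 10; next (((y - x) == (z * 5)) and ((t - y) == max(z, u))) evaluates to false; next p becomes 1; next at i=2:; next p becomes 0; next at j=0:; next p becomes 3; next at i=3:; next p becomes 3; next at j=0:; next p becomes 6; next s becomes 0; next at i=-2:; next s becomes -7; next at i=-1:; next s becomes -14; next at i=0:; next s becomes -21; next final value 60
revised: q becomes -3; next u becomes 10; next ((y - x) == (z * 5)) evaluates to false; next p becomes 1; next p becomes 0; next at j=0:; next p becomes 3; next at i=3:; next p becomes 3; next p becomes 6; next j never enters its loop body; next s becomes 0; next s becomes -7; next s becomes -14; next s becomes -21; next final value -18
verdict: not equivalent; witness: x=-3, y=-2, z=-5


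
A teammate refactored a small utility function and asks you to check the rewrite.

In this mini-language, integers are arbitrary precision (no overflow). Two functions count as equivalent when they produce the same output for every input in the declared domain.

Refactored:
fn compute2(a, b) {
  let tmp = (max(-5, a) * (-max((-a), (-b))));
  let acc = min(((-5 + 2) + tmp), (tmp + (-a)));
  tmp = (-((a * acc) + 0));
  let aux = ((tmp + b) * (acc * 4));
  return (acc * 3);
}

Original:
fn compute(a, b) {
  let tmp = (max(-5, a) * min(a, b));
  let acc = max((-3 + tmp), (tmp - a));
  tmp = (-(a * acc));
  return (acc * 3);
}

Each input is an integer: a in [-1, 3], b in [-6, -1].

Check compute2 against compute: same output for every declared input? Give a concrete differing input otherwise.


a=-1, b=-6 yields 21 from compute but 9 from compute2.
verdict: not equivalent; witness: a=-1, b=-6


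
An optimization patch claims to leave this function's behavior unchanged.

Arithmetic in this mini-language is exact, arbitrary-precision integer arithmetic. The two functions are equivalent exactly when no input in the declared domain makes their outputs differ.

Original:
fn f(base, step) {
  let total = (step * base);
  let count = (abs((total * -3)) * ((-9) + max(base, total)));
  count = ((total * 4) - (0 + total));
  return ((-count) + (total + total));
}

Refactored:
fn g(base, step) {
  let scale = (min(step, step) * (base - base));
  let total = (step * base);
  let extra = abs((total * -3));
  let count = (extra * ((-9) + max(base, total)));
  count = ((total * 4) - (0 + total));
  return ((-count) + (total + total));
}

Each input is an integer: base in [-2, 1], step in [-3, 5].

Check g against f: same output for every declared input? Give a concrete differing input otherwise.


Reading the diff, among the changes: statement counts differ; also arithmetic usage differs; also min/max/abs usage differs; also local variable names differ.
As a probe, take base=0, step=2: f runs total = 0; count = 0; count = 0; return 0; g runs scale = 0; total = 0; extra = 0; count = 0; count = 0; return 0; both end at 0.
Checked all 36 inputs in the declared domain: the outputs agree on every one.
verdict: equivalent


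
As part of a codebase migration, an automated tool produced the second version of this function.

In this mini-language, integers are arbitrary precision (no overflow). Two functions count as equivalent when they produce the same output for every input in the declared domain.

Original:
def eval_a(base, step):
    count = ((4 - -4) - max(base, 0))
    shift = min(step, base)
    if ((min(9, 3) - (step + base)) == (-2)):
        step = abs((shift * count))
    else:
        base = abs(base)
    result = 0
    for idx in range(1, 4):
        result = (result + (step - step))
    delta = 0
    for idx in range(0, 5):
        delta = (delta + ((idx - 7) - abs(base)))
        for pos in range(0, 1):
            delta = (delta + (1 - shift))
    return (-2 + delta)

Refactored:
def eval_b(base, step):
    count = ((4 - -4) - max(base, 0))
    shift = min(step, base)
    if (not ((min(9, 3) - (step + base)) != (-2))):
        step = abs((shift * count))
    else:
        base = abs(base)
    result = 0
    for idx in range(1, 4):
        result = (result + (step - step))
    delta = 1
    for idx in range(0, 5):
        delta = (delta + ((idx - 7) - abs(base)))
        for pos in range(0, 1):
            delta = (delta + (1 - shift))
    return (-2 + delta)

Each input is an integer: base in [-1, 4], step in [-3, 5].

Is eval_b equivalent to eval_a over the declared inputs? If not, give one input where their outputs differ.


The rewrite breaks on base=-1, step=-3, where the results are -12 and -11.
eval_a: count becomes 8; next shift becomes -3; next ((min(9, 3) - (step + base)) == (-2)) evaluates to false; next base becomes 1; next result becomes 0; next at idx=1:; next result becomes 0; next at idx=2:; next result becomes 0; next at idx=3:; next result becomes 0; next delta becomes 0; next at idx=0:; next delta becomes -8; next at pos=0:; next delta becomes -4; next at idx=1:; next delta becomes -11; next at pos=0:; next delta becomes -7; next at idx=2:; next delta becomes -13; next at pos=0:; next delta becomes -9; next at idx=3:; next delta becomes -14; next at pos=0:; next delta becomes -10; next at idx=4:; next delta becomes -14; next at pos=0:; next delta becomes -10; next final value -12
eval_b: count becomes 8; next shift becomes -3; next (not ((min(9, 3) - (step + base)) != (-2))) evaluates to false; next base becomes 1; next result becomes 0; next at idx=1:; next result becomes 0; next at idx=2:; next result becomes 0; next at idx=3:; next result becomes 0; next delta becomes 1; next at idx=0:; next delta becomes -7; next at pos=0:; next delta becomes -3; next at idx=1:; next delta becomes -10; next at pos=0:; next delta becomes -6; next at idx=2:; next delta becomes -12; next at pos=0:; next delta becomes -8; next at idx=3:; next delta becomes -13; next at pos=0:; next delta becomes -9; next at idx=4:; next delta becomes -13; next at pos=0:; next delta becomes -9; next final value -11
verdict: not equivalent; witness: base=-1, step=-3


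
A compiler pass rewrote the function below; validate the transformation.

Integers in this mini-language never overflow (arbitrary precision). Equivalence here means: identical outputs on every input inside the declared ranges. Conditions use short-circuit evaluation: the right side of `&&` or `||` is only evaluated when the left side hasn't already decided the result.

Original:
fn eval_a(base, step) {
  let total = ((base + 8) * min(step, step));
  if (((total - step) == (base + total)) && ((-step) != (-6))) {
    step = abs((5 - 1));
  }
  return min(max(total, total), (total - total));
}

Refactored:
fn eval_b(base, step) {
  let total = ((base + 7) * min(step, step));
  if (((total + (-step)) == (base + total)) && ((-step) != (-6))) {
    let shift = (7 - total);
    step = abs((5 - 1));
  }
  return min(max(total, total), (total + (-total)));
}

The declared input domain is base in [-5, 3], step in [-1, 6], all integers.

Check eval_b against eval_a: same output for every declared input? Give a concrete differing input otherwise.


On input base=-5, step=-1, eval_a returns -3 while eval_b returns -2.
verdict: not equivalent; witness: base=-5, step=-1


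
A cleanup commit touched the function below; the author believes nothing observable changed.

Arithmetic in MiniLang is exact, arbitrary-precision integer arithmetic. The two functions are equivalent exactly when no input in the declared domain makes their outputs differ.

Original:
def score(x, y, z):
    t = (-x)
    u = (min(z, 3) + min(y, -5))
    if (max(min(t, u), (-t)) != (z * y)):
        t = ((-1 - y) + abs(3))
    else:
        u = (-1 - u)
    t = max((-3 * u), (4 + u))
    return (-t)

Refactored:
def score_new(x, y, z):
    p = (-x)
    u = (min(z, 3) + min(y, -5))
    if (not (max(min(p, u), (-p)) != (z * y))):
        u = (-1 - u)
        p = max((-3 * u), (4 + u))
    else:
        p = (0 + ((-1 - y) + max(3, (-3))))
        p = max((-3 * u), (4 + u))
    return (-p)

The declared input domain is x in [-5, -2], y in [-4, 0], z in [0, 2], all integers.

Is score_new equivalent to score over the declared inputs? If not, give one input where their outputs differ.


This is a faithful refactor — constant usage differs, and arithmetic usage differs, and boolean connective usage differs, and min/max/abs usage differs, and local variable names differ, and statement counts differ, but the computed results match everywhere.
One worked example (x=-2, y=-1, z=1) — score: t becomes 2; next u becomes -4; next (max(min(t, u), (-t)) != (z * y)) evaluates to true; next t becomes 3; next t becomes 12; next final value -12; score_new: p becomes 2; next u becomes -4; next (not (max(min(p, u), (-p)) != (z * y))) evaluates to false; next p becomes 3; next p becomes 12; next final value -12; agreement on -12.
Checked all 60 inputs in the declared domain: the outputs agree on every one.
verdict: equivalent


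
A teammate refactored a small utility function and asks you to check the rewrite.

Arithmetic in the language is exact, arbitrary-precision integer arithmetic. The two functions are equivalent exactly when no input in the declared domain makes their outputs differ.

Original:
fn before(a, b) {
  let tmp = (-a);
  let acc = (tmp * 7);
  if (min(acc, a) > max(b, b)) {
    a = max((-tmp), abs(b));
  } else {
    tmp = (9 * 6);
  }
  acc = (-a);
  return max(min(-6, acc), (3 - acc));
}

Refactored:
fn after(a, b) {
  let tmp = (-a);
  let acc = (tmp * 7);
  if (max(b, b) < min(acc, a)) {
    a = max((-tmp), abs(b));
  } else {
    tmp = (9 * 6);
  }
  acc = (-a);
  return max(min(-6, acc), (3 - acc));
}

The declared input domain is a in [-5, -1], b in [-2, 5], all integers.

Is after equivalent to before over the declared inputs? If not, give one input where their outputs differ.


The two are interchangeable: comparison usage differs, and every declared input agrees.
Tracing a=-3, b=0: before: tmp = 3; acc = 21; (min(acc, a) > max(b, b)) -> false; tmp = 54; acc = 3; return 0 | after: tmp = 3; acc = 21; (max(b, b) < min(acc, a)) -> false; tmp = 54; acc = 3; return 0 — matching result 0.
Every one of the 40 inputs gives matching results.
verdict: equivalent


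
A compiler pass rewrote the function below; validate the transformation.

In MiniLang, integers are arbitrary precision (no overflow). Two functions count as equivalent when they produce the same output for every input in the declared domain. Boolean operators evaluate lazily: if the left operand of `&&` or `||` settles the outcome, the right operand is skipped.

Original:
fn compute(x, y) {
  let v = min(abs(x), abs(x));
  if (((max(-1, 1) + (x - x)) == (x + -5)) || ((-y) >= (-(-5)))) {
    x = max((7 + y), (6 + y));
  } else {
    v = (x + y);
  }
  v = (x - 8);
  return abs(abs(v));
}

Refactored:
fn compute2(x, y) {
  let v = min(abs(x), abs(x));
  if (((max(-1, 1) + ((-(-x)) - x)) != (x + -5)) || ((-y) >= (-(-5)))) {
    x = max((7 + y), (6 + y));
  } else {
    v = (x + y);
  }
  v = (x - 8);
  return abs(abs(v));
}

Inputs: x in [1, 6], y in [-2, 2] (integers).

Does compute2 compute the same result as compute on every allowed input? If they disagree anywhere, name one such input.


These are not equivalent — on x=1, y=-2 the outputs split (7 vs 3).
compute: v=1, then (((max(-1, 1) + (x - x)) == (x + -5)) || ((-y) >= (-(-5)))) is false, then v=-1, then v=-7, then returns 7
compute2: v=1, then (((max(-1, 1) + ((-(-x)) - x)) != (x + -5)) || ((-y) >= (-(-5)))) is true, then x=5, then v=-3, then returns 3
verdict: not equivalent; witness: x=1, y=-2


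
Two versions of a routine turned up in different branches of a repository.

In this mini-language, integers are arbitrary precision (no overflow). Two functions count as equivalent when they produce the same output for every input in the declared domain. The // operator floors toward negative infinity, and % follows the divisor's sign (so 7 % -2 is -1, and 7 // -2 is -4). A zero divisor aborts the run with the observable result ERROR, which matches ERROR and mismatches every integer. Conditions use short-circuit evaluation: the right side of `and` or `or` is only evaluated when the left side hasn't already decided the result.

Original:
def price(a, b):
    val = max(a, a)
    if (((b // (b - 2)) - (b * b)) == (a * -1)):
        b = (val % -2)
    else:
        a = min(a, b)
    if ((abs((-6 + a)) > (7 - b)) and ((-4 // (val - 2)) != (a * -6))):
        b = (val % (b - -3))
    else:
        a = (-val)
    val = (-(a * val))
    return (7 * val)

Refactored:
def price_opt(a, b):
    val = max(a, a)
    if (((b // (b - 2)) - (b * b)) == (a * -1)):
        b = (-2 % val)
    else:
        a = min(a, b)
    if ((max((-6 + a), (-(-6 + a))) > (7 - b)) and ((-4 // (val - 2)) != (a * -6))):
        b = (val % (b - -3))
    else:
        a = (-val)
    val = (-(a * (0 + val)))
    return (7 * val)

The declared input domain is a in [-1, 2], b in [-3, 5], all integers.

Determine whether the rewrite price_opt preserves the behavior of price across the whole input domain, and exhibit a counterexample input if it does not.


a=0, b=0 yields 0 from price but ERROR from price_opt.
verdict: not equivalent; witness: a=0, b=0


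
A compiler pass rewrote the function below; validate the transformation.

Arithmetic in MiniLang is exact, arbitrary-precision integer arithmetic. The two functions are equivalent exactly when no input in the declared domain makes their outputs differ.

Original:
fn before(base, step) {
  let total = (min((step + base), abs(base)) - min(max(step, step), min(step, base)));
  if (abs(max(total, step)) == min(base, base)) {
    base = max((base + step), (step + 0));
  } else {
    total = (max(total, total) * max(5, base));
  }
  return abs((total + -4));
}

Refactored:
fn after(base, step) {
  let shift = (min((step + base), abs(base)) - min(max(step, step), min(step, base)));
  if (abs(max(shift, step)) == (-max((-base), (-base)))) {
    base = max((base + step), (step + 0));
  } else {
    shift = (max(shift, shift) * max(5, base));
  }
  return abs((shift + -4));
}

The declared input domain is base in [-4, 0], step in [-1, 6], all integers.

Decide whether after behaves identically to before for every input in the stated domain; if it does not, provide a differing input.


The two versions differ — the changes include min/max/abs usage differs; also local variable names differ.
Tracing base=-1, step=1: before: total=1, then (abs(max(total, step)) == min(base, base)) is false, then total=5, then returns 1 | after: shift=1, then (abs(max(shift, step)) == (-max((-base), (-base)))) is false, then shift=5, then returns 1 — matching result 1.
An exhaustive pass over the 40 declared inputs shows identical outputs.
verdict: equivalent


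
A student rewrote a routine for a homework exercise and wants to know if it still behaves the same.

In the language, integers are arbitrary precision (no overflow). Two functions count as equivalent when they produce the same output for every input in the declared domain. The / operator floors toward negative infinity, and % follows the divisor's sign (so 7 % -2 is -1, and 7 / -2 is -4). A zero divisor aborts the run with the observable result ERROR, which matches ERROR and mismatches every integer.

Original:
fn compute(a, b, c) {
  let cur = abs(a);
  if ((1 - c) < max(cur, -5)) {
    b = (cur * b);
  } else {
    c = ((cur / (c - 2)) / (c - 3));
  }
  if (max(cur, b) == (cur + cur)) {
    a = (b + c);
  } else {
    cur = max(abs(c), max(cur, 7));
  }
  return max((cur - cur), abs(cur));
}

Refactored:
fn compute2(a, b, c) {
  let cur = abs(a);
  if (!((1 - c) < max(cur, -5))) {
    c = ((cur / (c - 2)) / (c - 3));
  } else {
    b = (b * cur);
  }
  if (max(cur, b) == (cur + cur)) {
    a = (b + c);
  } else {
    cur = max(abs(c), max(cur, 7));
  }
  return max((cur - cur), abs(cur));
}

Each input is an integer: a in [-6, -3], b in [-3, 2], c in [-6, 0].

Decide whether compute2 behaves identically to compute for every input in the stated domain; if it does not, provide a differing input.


Changes here: boolean connective usage differs; the full 168-point sweep finds no disagreement.
verdict: equivalent


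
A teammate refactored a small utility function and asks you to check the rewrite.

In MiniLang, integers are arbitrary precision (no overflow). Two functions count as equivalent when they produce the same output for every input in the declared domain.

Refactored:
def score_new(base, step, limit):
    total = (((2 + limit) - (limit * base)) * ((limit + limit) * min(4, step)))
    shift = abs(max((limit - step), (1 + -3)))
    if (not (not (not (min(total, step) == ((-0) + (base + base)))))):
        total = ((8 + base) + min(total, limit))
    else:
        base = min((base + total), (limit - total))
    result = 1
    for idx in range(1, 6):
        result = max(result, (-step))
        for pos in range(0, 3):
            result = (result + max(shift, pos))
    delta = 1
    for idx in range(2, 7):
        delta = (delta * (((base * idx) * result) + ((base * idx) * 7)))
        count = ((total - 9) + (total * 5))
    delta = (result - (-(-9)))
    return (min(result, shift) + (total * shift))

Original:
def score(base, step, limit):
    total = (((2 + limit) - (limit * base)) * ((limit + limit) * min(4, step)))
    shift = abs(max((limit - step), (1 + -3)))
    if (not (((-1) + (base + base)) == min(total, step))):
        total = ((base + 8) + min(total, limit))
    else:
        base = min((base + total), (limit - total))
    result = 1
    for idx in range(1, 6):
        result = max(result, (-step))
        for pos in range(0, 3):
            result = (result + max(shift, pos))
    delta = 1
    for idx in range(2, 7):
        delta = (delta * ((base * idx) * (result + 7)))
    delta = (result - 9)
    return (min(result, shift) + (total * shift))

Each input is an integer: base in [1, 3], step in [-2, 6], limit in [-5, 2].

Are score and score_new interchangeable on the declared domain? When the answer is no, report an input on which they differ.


Evaluate both at base=1, step=1, limit=2.
score: total becomes 8; next shift becomes 1; next (not (((-1) + (base + base)) == min(total, step))) evaluates to false; next base becomes -6; next result becomes 1; next at idx=1:; next result becomes 1; next at pos=0:; next result becomes 2; next at pos=1:; next result becomes 3; next at pos=2:; next result becomes 5; next at idx=2:; next result becomes 5; next at pos=0:; next result becomes 6; next at pos=1:; next result becomes 7; next at pos=2:; next result becomes 9; next at idx=3:; next result becomes 9; next at pos=0:; next result becomes 10; next at pos=1:; next result becomes 11; next at pos=2:; next result becomes 13; next at idx=4:; next result becomes 13; next at pos=0:; next result becomes 14; next at pos=1:; next result becomes 15; next at pos=2:; next result becomes 17; next at idx=5:; next result becomes 17; next at pos=0:; next result becomes 18; next at pos=1:; next result becomes 19; next at pos=2:; next result becomes 21; next delta becomes 1; next at idx=2:; next delta becomes -336; next at idx=3:; next delta becomes 169344; next at idx=4:; next delta becomes -113799168; next at idx=5:; next delta becomes 95591301120; next at idx=6:; next delta becomes -96356031528960; next delta becomes 12; next final value 9
score_new: total becomes 8; next shift becomes 1; next (not (not (not (min(total, step) == ((-0) + (base + base)))))) evaluates to true; next total becomes 11; next result becomes 1; next at idx=1:; next result becomes 1; next at pos=0:; next result becomes 2; next at pos=1:; next result becomes 3; next at pos=2:; next result becomes 5; next at idx=2:; next result becomes 5; next at pos=0:; next result becomes 6; next at pos=1:; next result becomes 7; next at pos=2:; next result becomes 9; next at idx=3:; next result becomes 9; next at pos=0:; next result becomes 10; next at pos=1:; next result becomes 11; next at pos=2:; next result becomes 13; next at idx=4:; next result becomes 13; next at pos=0:; next result becomes 14; next at pos=1:; next result becomes 15; next at pos=2:; next result becomes 17; next at idx=5:; next result becomes 17; next at pos=0:; next result becomes 18; next at pos=1:; next result becomes 19; next at pos=2:; next result becomes 21; next delta becomes 1; next at idx=2:; next delta becomes 56; next count becomes 57; next at idx=3:; next delta becomes 4704; next count becomes 57; next at idx=4:; next delta becomes 526848; next count becomes 57; next at idx=5:; next delta becomes 73758720; next count becomes 57; next at idx=6:; next delta becomes 12391464960; next count becomes 57; next delta becomes 12; next final value 12
9 against 12: the behavior changed.
verdict: not equivalent; witness: base=1, step=1, limit=2


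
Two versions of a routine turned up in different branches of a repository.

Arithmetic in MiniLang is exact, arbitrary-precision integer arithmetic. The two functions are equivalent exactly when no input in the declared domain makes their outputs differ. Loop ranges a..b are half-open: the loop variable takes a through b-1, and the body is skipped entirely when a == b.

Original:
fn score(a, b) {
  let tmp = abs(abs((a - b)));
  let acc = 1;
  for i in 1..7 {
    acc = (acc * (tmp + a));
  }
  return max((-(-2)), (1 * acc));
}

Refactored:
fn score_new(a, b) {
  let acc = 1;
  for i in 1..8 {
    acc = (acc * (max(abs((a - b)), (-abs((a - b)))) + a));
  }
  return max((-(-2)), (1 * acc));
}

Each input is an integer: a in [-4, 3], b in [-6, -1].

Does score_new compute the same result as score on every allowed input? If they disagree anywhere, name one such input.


There is a counterexample at a=-4, b=-6: 64 on one side, 2 on the other.
score: tmp := 2 | acc := 1 | iter i=1: | acc := -2 | iter i=2: | acc := 4 | iter i=3: | acc := -8 | iter i=4: | acc := 16 | iter i=5: | acc := -32 | iter i=6: | acc := 64 | result 64
score_new: acc := 1 | iter i=1: | acc := -2 | iter i=2: | acc := 4 | iter i=3: | acc := -8 | iter i=4: | acc := 16 | iter i=5: | acc := -32 | iter i=6: | acc := 64 | iter i=7: | acc := -128 | result 2
verdict: not equivalent; witness: a=-4, b=-6


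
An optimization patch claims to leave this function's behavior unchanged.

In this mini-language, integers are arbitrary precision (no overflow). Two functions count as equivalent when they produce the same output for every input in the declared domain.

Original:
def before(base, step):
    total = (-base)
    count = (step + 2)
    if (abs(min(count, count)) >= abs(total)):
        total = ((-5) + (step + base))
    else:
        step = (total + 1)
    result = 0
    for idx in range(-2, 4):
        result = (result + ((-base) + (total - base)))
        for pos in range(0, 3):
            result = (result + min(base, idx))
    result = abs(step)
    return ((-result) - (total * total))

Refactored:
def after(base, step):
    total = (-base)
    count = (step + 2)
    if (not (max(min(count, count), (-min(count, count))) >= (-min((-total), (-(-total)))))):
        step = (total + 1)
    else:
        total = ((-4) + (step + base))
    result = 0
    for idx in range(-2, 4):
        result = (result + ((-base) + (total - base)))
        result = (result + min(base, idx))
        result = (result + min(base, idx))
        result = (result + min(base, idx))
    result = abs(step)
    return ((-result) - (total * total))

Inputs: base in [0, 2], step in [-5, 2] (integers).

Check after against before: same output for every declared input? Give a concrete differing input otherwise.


Input base=0, step=-5: -105 from before versus -86 from after.
verdict: not equivalent; witness: base=0, step=-5


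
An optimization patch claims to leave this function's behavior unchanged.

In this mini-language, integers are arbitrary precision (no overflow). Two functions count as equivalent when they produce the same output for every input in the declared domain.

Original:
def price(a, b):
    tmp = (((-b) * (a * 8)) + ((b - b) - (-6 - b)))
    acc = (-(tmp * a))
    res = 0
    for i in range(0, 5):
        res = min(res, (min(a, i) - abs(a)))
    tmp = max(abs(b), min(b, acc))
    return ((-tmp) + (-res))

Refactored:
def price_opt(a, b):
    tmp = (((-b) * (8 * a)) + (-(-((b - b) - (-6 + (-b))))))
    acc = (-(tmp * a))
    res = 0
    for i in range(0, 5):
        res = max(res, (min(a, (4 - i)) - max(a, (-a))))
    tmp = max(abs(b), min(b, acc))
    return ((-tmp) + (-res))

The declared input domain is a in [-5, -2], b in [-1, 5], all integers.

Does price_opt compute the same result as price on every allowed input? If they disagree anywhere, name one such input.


Take a=-5, b=-1.
price: tmp becomes -35; next acc becomes -175; next res becomes 0; next at i=0:; next res becomes -10; next at i=1:; next res becomes -10; next at i=2:; next res becomes -10; next at i=3:; next res becomes -10; next at i=4:; next res becomes -10; next tmp becomes 1; next final value 9
price_opt: tmp becomes -35; next acc becomes -175; next res becomes 0; next at i=0:; next res becomes 0; next at i=1:; next res becomes 0; next at i=2:; next res becomes 0; next at i=3:; next res becomes 0; next at i=4:; next res becomes 0; next tmp becomes 1; next final value -1
9 != -1, so the rewrite changes behavior.
verdict: not equivalent; witness: a=-5, b=-1
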